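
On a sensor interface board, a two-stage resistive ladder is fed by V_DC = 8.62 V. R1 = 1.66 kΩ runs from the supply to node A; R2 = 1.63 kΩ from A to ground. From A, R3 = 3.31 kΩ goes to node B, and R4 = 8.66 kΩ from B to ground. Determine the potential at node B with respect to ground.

V_B ≈ 2.89 V

The second stage (R3 + R4 = 11.97 kΩ) loads node A in parallel with R2.
R2 ‖ (R3+R4) = 1.435 kΩ.
First divider: V_A = V_DC · 1.435/(1.66 + 1.435) = 3.996 V.
V_B = V_A × 0.7235 = 2.891 V.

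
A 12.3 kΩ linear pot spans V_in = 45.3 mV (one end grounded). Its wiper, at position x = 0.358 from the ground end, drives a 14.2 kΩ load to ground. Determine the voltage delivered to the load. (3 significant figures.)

Split the track: R_lower = x·R_p = 4.403 kΩ, R_upper = (1−x)·R_p = 7.897 kΩ.
Lower segment in parallel with the load: 4.403 ‖ 14.2 = 3.361 kΩ.
Then V_out = V_in · 3.361/(7.897 + 3.361) = 13.52 mV.

V_out ≈ 13.5 mV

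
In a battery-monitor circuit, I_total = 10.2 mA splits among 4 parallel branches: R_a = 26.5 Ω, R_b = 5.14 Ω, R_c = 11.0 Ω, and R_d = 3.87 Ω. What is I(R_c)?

I ≈ 1.59 mA

ΣG = 1/26.5 + 1/5.14 + 1/11.0 + 1/3.87 = 0.5816.
Current divider: I(R_c) = I_total · G_k/ΣG = 10.2 × (0.09091/0.5816) = 10.2 × 0.1563 = 1.594 mA.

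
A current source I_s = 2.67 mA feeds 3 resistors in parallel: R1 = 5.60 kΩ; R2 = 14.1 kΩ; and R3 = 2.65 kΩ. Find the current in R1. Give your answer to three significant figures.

ΣG = 1/5.60 + 1/14.1 + 1/2.65 = 0.6269.
R1 takes the fraction G_k/ΣG = 0.1786/0.6269 = 0.2849, so I = 2.67 × 0.2849 = 0.7606 mA.

I ≈ 0.761 mA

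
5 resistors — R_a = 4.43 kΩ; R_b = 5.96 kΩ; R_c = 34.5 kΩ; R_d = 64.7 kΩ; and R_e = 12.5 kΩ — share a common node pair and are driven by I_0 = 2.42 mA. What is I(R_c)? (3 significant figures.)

Conductances: ΣG = 1/4.43 + 1/5.96 + 1/34.5 + 1/64.7 + 1/12.5 = 0.5180 (1/kΩ).
Current divider: I(R_c) = I_0 · G_k/ΣG = 2.42 × (0.02899/0.5180) = 2.42 × 0.05596 = 0.1354 mA.

I ≈ 0.135 mA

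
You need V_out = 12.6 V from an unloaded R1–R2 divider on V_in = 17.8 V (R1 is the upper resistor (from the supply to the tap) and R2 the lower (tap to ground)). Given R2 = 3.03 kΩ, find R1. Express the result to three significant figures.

V_out/V_in = R2/(R1+R2) = 0.7079.
So R1 = R2 · (V_in/V_out − 1) = 3.03 × (17.8/12.6 − 1) = 3.03 × 0.4127 = 1.250 kΩ.

R1 ≈ 1.25 kΩ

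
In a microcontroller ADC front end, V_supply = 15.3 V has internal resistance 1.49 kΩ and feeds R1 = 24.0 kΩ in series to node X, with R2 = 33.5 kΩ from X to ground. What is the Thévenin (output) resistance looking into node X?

R_th ≈ 14.5 kΩ

R1' = 1.49 + 24.0 = 25.49 kΩ (source resistance + R1).
Zeroing V_supply shorts the top of R1' to ground, so R_th = R1' ‖ R2 = 14.48 kΩ.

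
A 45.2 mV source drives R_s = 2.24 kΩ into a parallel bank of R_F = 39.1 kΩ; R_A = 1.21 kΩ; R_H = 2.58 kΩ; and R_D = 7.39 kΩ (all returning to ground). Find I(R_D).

I ≈ 1.50 µA

Equivalent of the parallel group: R_p = 0.7273 kΩ.
V_A by voltage divider: V_A = 45.2 × 0.7273/(2.24 + 0.7273) = 11.08 mV.
Branch current I = V_A/R_D = 11.08/7.39 = 1.499 µA.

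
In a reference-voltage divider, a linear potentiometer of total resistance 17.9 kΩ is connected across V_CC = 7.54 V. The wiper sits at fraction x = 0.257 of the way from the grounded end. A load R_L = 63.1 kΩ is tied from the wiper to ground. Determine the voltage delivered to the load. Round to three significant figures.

V_out ≈ 1.84 V

Lower segment x·R_p = 4.600 kΩ; upper segment (1−x)·R_p = 13.30 kΩ.
R_L loads the lower segment: effective lower R = 4.288 kΩ.
Then V_out = V_CC · 4.288/(13.30 + 4.288) = 1.838 V.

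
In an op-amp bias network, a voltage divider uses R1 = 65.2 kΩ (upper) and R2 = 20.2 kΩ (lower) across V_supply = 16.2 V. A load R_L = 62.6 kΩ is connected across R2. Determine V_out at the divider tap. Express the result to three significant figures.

V_out ≈ 3.07 V

First combine the lower leg with the load: R2 ‖ R_L = 15.27 kΩ.
Then V_out = V_supply · R2'/(R1 + R2') = 16.2 × 15.27/80.47 = 3.074 V.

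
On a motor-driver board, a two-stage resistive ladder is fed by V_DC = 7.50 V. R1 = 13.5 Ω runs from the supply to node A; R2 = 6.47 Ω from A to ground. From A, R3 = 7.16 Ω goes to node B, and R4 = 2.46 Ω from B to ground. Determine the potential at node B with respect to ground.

Looking into the second stage from A: R3 + R4 = 9.620 Ω appears in parallel with R2.
Effective lower resistance at A: R2 ‖ 9.620 = 3.868 Ω.
So V_A = 7.50 × 0.2227 = 1.670 V.
Stage 2 is unloaded, so V_B = V_A · R4/(R3+R4) = 1.670 × 2.46/9.620 = 0.4272 V.

V_B ≈ 0.427 V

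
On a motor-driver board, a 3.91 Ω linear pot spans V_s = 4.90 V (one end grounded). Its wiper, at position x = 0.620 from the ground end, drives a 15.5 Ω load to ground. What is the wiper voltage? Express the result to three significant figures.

V_out ≈ 2.87 V

Lower segment x·R_p = 2.424 Ω; upper segment (1−x)·R_p = 1.486 Ω.
(x·R_p) ‖ R_L = 2.096 Ω.
Then V_out = V_s · 2.096/(1.486 + 2.096) = 2.868 V.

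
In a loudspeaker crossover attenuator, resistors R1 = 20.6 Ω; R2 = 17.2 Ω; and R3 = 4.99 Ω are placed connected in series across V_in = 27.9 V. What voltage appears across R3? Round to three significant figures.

ΣR = 20.6 + 17.2 + 4.99 = 42.79 Ω.
V = V_in · R/ΣR = 27.9 × 0.1166 = 3.254 V.

V ≈ 3.25 V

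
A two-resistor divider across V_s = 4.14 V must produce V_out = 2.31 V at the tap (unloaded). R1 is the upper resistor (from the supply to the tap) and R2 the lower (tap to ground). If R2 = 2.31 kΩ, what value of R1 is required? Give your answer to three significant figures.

R1 ≈ 1.83 kΩ

V_out/V_s = R2/(R1+R2) = 0.5580.
Rearranging, R1 = R2·(1−k)/k = 2.31 × 0.7922 = 1.830 kΩ.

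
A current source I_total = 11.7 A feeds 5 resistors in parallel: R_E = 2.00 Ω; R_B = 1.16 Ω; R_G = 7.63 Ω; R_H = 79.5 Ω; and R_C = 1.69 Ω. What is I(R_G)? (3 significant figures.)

I ≈ 0.731 A

Conductances: ΣG = 1/2.00 + 1/1.16 + 1/7.63 + 1/79.5 + 1/1.69 = 2.097 (1/Ω).
By the current-divider rule, I = I_total · G_k/ΣG = 11.7 × 0.06249 = 0.7311 A.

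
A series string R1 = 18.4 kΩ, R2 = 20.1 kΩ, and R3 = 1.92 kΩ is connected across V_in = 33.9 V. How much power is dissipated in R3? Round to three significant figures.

P ≈ 1.35 mW

ΣR = 40.42 kΩ → I = 33.9/40.42 = 0.8387 mA.
P = I²R = 0.7034 × 1.92 = 1.351 mW.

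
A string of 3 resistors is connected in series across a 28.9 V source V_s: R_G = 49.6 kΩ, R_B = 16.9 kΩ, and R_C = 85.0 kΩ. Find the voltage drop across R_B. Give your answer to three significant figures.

Series total: ΣR = 49.6 + 16.9 + 85.0 = 151.5 kΩ.
V = V_s · R/ΣR = 28.9 × 0.1116 = 3.224 V.

V ≈ 3.22 V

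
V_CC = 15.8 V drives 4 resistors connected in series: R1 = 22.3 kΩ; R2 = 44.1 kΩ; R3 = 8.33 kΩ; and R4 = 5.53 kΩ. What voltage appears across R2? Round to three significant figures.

V ≈ 8.68 V

Series total: ΣR = 22.3 + 44.1 + 8.33 + 5.53 = 80.26 kΩ.
V = V_CC · R/ΣR = 15.8 × 0.5495 = 8.682 V.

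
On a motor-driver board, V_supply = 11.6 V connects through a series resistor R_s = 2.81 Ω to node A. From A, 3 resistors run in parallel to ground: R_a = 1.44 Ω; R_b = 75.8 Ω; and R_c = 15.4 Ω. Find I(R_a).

I ≈ 2.54 A

Parallel bank: R_p = 1/(1/1.44 + 1/75.8 + 1/15.4) = 1.294 Ω.
V_A by voltage divider: V_A = 11.6 × 1.294/(2.81 + 1.294) = 3.658 V.
I(R_a) = V_A / R_a = 3.658/1.44 = 2.540 A.
(Check via current divider: I_total = 2.826 A; share G_k/ΣG = 0.8989 → same result.)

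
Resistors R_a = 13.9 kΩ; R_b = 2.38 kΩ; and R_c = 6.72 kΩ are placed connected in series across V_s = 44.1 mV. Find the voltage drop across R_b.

V ≈ 4.56 mV

ΣR = 13.9 + 2.38 + 6.72 = 23.00 kΩ.
Voltage divider: V = V_s · (2.380 / 23.00) = 44.1 × 0.1035 = 4.563 mV.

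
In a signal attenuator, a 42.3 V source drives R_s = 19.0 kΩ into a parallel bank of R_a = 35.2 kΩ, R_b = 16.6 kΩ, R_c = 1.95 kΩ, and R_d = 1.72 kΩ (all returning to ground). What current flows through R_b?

I ≈ 0.109 mA

Equivalent of the parallel group: R_p = 0.8454 kΩ.
Node voltage V_A = V_DC · R_p/(R_s + R_p) = 42.3 × 0.04260 = 1.802 V.
Branch current I = V_A/R_b = 1.802/16.6 = 0.1086 mA.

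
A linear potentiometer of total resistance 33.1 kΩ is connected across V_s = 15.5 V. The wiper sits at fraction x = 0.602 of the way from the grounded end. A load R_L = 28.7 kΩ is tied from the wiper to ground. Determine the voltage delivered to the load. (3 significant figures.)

V_out ≈ 7.31 V

The pot divides into 13.17 kΩ above the wiper and 19.93 kΩ below.
Lower segment in parallel with the load: 19.93 ‖ 28.7 = 11.76 kΩ.
Loaded-divider output: V_out = 15.5 × 0.4717 = 7.311 V.
(Unloaded: V_out = x·V_s = 9.33 V.)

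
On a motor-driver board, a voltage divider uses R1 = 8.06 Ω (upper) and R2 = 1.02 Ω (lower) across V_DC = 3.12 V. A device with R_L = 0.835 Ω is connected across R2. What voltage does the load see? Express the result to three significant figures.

V_out ≈ 0.168 V

First combine the lower leg with the load: R2 ‖ R_L = 0.4591 Ω.
Voltage divider with the loaded lower leg: V_out = 3.12 × 0.4591/(8.06 + 0.4591) = 3.12 × 0.05389 = 0.1682 V.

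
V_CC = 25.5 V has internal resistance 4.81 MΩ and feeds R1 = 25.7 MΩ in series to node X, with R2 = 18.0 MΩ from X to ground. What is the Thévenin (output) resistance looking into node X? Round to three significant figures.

R_th ≈ 11.3 MΩ

R1' = 4.81 + 25.7 = 30.51 MΩ (source resistance + R1).
Looking into X with the source shorted: R_th = R1'·R2/(R1'+R2) = 30.51 × 18.0/48.51 = 11.32 MΩ.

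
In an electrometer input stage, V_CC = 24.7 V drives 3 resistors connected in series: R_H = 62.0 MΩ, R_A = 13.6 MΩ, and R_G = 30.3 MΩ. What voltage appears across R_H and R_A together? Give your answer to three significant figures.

ΣR = 62.0 + 13.6 + 30.3 = 105.9 MΩ.
R_{R_H..R_A} = 62.0 + 13.6 = 75.60 MΩ.
Voltage divider: V = V_CC · (75.60 / 105.9) = 24.7 × 0.7139 = 17.63 V.

V ≈ 17.6 V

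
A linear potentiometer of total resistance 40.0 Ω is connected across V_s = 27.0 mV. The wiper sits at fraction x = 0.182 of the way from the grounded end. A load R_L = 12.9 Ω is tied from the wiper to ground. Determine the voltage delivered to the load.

Split the track: R_lower = x·R_p = 7.280 Ω, R_upper = (1−x)·R_p = 32.72 Ω.
R_L loads the lower segment: effective lower R = 4.654 Ω.
Then V_out = V_s · 4.654/(32.72 + 4.654) = 3.362 mV.

V_out ≈ 3.36 mV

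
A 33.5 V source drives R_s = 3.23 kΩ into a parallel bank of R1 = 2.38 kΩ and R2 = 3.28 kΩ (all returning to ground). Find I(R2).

Parallel bank: R_p = 1/(1/2.38 + 1/3.28) = 1.379 kΩ.
Node voltage V_A = V_in · R_p/(R_s + R_p) = 33.5 × 0.2992 = 10.02 V.
Branch current I = V_A/R2 = 10.02/3.28 = 3.056 mA.

I ≈ 3.06 mA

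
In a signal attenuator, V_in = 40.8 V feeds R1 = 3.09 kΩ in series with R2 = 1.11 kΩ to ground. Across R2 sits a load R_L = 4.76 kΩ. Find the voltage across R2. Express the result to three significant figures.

The load sits in parallel with R2, giving an effective lower resistance R2' = R2·R_L/(R2+R_L) = 0.9001 kΩ.
Voltage divider with the loaded lower leg: V_out = 40.8 × 0.9001/(3.09 + 0.9001) = 40.8 × 0.2256 = 9.204 V.

V_out ≈ 9.20 V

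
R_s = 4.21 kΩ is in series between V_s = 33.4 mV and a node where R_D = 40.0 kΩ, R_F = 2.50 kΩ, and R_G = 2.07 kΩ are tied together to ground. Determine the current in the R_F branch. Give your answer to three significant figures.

I ≈ 2.77 µA

Combine the parallel branches: R_p = (1/40.0 + 1/2.50 + 1/2.07)⁻¹ = 1.101 kΩ.
V_A by voltage divider: V_A = 33.4 × 1.101/(4.21 + 1.101) = 6.925 mV.
I(R_F) = V_A / R_F = 6.925/2.50 = 2.770 µA.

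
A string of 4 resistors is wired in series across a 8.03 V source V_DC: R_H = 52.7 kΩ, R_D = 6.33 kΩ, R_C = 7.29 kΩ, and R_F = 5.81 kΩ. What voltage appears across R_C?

Total series resistance ΣR = 52.7 + 6.33 + 7.29 + 5.81 = 72.13 kΩ.
Voltage divider: V = V_DC · (7.290 / 72.13) = 8.03 × 0.1011 = 0.8116 V.

V ≈ 0.812 V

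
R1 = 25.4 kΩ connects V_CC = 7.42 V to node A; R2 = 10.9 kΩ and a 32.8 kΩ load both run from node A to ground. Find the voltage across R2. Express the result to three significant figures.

V_out ≈ 1.81 V

First combine the lower leg with the load: R2 ‖ R_L = 8.181 kΩ.
Now apply the divider: V_out = 7.42 × 0.2436 = 1.808 V.
(Unloaded it would be 2.23 V; the load pulls it down.)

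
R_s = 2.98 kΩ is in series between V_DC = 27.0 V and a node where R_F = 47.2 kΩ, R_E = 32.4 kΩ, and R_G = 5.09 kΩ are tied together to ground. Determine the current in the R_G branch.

Combine the parallel branches: R_p = (1/47.2 + 1/32.4 + 1/5.09)⁻¹ = 4.024 kΩ.
Node voltage V_A = V_DC · R_p/(R_s + R_p) = 27.0 × 0.5745 = 15.51 V.
Branch current I = V_A/R_G = 15.51/5.09 = 3.048 mA.

I ≈ 3.05 mA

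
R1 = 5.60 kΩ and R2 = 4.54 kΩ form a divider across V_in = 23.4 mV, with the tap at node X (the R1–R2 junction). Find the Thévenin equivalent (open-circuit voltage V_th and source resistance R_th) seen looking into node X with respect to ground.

V_th ≈ 10.5 mV, R_th ≈ 2.51 kΩ

V_th is the unloaded tap voltage: V_in · R2/(R1+R2) = 23.4 × 0.4477 = 10.48 mV.
Zeroing V_in shorts the top of R1 to ground, so R_th = R1 ‖ R2 = 2.507 kΩ.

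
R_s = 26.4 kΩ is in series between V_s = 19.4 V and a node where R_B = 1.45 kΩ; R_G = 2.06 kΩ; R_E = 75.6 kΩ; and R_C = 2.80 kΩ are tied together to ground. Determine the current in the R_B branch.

Equivalent of the parallel group: R_p = 0.6471 kΩ.
Node voltage V_A = V_s · R_p/(R_s + R_p) = 19.4 × 0.02392 = 0.4641 V.
Branch current I = V_A/R_B = 0.4641/1.45 = 0.3201 mA.

I ≈ 0.320 mA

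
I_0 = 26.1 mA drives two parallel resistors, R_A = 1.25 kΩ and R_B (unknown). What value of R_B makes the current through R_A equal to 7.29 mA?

The fraction through R_A equals R_B/(R_A+R_B).
7.29/26.1 = R_B/(R_A + R_B) → R_B = R_A · (0.2793)/(1 − 0.2793) = 1.25 × 0.3876 = 0.4844 kΩ.

R_B ≈ 0.484 kΩ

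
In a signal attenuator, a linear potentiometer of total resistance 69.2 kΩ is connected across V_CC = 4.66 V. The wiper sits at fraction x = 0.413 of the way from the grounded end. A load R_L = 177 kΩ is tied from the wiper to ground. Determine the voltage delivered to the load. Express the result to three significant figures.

Split the track: R_lower = x·R_p = 28.58 kΩ, R_upper = (1−x)·R_p = 40.62 kΩ.
Lower segment in parallel with the load: 28.58 ‖ 177 = 24.61 kΩ.
Then V_out = V_CC · 24.61/(40.62 + 24.61) = 1.758 V.

V_out ≈ 1.76 V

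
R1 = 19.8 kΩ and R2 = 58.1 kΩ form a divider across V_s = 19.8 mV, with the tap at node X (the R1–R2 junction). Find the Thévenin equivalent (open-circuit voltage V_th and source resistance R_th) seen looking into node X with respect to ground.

Open-circuit (no load on X): V_th = V_s · R2/(R1 + R2) = 19.8 × 58.1/(19.80 + 58.1) = 14.77 mV.
With V_s suppressed (replaced by a short), R_th = R1 ‖ R2 = (19.80 × 58.1)/(19.80 + 58.1) = 14.77 kΩ.

V_th ≈ 14.8 mV, R_th ≈ 14.8 kΩ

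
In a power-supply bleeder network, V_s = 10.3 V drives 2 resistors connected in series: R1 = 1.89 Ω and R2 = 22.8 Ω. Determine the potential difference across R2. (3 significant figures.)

V ≈ 9.51 V

ΣR = 1.89 + 22.8 = 24.69 Ω.
V = V_s · R/ΣR = 10.3 × 0.9235 = 9.512 V.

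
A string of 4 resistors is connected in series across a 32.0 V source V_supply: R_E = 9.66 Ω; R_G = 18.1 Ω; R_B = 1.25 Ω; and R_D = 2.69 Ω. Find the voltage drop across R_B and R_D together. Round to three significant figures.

Series total: ΣR = 9.66 + 18.1 + 1.25 + 2.69 = 31.70 Ω.
R_{R_B..R_D} = 1.25 + 2.69 = 3.940 Ω.
Voltage divider: V = V_supply · (3.940 / 31.70) = 32.0 × 0.1243 = 3.977 V.

V ≈ 3.98 V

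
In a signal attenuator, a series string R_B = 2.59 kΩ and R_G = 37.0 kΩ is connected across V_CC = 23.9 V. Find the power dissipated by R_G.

The common current is I = 23.9/39.59 = 0.6037 mA.
P(R_G) = I²·R_G = (0.6037)² × 37.0 = 13.48 mW.

P ≈ 13.5 mW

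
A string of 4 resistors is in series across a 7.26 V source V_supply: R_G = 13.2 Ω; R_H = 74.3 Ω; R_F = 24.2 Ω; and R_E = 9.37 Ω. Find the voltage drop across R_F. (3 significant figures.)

Series total: ΣR = 13.2 + 74.3 + 24.2 + 9.37 = 121.1 Ω.
By the voltage-divider rule, V = 7.26 × 24.20/121.1 = 1.451 V.

V ≈ 1.45 V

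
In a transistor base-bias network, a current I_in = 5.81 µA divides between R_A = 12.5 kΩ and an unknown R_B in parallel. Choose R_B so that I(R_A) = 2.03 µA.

In a two-way split, I_A/I_in = R_B/(R_A + R_B).
With f = 0.3494, R_B = R_A · f/(1−f) = 12.5 × 0.5370 = 6.713 kΩ.

R_B ≈ 6.71 kΩ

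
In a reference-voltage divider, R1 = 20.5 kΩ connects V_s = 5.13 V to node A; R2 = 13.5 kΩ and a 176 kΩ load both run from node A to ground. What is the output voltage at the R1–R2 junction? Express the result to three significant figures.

V_out ≈ 1.95 V

The load sits in parallel with R2, giving an effective lower resistance R2' = R2·R_L/(R2+R_L) = 12.54 kΩ.
Voltage divider with the loaded lower leg: V_out = 5.13 × 12.54/(20.5 + 12.54) = 5.13 × 0.3795 = 1.947 V.
(Unloaded it would be 2.04 V; the load pulls it down.)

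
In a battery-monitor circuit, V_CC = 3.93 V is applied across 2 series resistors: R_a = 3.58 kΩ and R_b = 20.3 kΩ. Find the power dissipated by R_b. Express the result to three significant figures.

P ≈ 0.550 mW

Series current I = V_CC/ΣR = 3.93/23.88 = 0.1646 mA.
P(R_b) = I²·R_b = (0.1646)² × 20.3 = 0.5498 mW.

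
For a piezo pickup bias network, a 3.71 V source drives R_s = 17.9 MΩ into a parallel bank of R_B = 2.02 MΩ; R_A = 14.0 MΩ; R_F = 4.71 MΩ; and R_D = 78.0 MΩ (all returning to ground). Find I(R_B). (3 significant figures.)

Equivalent of the parallel group: R_p = 1.263 MΩ.
Node voltage V_A = V_in · R_p/(R_s + R_p) = 3.71 × 0.06592 = 0.2446 V.
Branch current I = V_A/R_B = 0.2446/2.02 = 0.1211 µA.

I ≈ 0.121 µA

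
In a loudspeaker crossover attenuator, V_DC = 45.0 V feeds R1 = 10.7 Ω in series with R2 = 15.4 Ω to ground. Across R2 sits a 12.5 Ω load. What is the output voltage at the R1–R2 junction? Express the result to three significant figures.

V_out ≈ 17.6 V

First combine the lower leg with the load: R2 ‖ R_L = 6.900 Ω.
Voltage divider with the loaded lower leg: V_out = 45.0 × 6.900/(10.7 + 6.900) = 45.0 × 0.3920 = 17.64 V.
(Unloaded it would be 26.6 V; the load pulls it down.)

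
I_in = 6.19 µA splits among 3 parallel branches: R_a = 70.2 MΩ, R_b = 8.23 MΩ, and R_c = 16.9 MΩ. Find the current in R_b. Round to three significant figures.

Total conductance ΣG = 1/70.2 + 1/8.23 + 1/16.9 = 0.1949 (units of 1/MΩ).
Current divider: I(R_b) = I_in · G_k/ΣG = 6.19 × (0.1215/0.1949) = 6.19 × 0.6234 = 3.859 µA.

I ≈ 3.86 µA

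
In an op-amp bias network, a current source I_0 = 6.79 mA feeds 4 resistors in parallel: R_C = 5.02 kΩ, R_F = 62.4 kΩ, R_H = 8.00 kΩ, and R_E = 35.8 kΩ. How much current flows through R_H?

I ≈ 2.31 mA

Total conductance ΣG = 1/5.02 + 1/62.4 + 1/8.00 + 1/35.8 = 0.3682 (units of 1/kΩ).
By the current-divider rule, I = I_0 · G_k/ΣG = 6.79 × 0.3395 = 2.305 mA.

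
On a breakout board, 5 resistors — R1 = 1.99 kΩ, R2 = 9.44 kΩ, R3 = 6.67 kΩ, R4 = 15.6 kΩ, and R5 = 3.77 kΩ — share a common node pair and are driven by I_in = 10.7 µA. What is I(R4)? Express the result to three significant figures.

I ≈ 0.631 µA

ΣG = 1/1.99 + 1/9.44 + 1/6.67 + 1/15.6 + 1/3.77 = 1.088.
R4 takes the fraction G_k/ΣG = 0.06410/1.088 = 0.05893, so I = 10.7 × 0.05893 = 0.6306 µA.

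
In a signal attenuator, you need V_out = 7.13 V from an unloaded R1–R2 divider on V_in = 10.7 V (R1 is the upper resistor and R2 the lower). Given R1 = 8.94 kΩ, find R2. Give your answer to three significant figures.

Required fraction k = V_out/V_in = 0.6664.
R2 = R1 · 0.6664/(1 − 0.6664) = 17.85 kΩ.

R2 ≈ 17.9 kΩ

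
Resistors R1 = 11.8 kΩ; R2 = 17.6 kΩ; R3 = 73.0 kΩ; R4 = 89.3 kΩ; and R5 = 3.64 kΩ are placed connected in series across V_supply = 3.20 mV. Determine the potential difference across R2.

V ≈ 0.288 mV

Total series resistance ΣR = 11.8 + 17.6 + 73.0 + 89.3 + 3.64 = 195.3 kΩ.
Voltage divider: V = V_supply · (17.60 / 195.3) = 3.20 × 0.09010 = 0.2883 mV.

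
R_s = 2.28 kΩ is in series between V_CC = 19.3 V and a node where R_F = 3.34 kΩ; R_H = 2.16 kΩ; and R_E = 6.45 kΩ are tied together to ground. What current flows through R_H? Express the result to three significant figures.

I ≈ 2.89 mA

Parallel bank: R_p = 1/(1/3.34 + 1/2.16 + 1/6.45) = 1.090 kΩ.
V_A = 19.3 × 1.090/3.370 = 6.243 V.
I(R_H) = V_A / R_H = 6.243/2.16 = 2.890 mA.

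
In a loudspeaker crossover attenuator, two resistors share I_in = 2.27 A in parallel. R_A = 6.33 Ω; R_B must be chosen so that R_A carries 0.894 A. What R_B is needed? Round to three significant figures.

R_B ≈ 4.11 Ω

The fraction through R_A equals R_B/(R_A+R_B).
0.894/2.27 = R_B/(R_A + R_B) → R_B = R_A · (0.3938)/(1 − 0.3938) = 6.33 × 0.6497 = 4.113 Ω.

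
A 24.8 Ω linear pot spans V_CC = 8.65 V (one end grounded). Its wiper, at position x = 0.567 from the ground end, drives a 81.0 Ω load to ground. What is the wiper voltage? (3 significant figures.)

V_out ≈ 4.56 V

The pot divides into 10.74 Ω above the wiper and 14.06 Ω below.
R_L loads the lower segment: effective lower R = 11.98 Ω.
V_out = 8.65 × 11.98/(10.74 + 11.98) = 4.562 V.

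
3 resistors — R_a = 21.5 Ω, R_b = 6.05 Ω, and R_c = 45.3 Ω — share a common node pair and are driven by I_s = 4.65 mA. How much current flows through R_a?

I ≈ 0.925 mA

Total conductance ΣG = 1/21.5 + 1/6.05 + 1/45.3 = 0.2339 (units of 1/Ω).
R_a takes the fraction G_k/ΣG = 0.04651/0.2339 = 0.1989, so I = 4.65 × 0.1989 = 0.9248 mA.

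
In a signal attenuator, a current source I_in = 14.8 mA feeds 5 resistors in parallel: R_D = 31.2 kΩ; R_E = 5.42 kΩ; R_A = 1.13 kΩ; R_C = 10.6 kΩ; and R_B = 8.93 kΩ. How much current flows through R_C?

I ≈ 1.07 mA

ΣG = 1/31.2 + 1/5.42 + 1/1.13 + 1/10.6 + 1/8.93 = 1.308.
By the current-divider rule, I = I_in · G_k/ΣG = 14.8 × 0.07213 = 1.068 mA.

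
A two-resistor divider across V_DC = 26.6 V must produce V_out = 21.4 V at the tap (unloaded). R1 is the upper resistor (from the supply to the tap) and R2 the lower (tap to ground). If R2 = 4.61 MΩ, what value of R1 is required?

R1 ≈ 1.12 MΩ

The divider ratio is R2/(R1+R2) = 21.4/26.6 = 0.8045.
R1 = R2·(1/k − 1) = 4.61 × 0.2430 = 1.120 MΩ.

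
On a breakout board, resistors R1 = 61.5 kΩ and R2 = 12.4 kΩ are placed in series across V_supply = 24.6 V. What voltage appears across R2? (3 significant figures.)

V ≈ 4.13 V

ΣR = 61.5 + 12.4 = 73.90 kΩ.
By the voltage-divider rule, V = 24.6 × 12.40/73.90 = 4.128 V.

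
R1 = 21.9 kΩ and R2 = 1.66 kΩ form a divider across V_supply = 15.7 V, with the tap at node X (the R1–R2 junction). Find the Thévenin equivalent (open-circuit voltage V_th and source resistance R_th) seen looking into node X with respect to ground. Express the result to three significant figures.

V_th ≈ 1.11 V, R_th ≈ 1.54 kΩ

Open-circuit (no load on X): V_th = V_supply · R2/(R1 + R2) = 15.7 × 1.66/(21.90 + 1.66) = 1.106 V.
Looking into X with the source shorted: R_th = R1·R2/(R1+R2) = 21.90 × 1.66/23.56 = 1.543 kΩ.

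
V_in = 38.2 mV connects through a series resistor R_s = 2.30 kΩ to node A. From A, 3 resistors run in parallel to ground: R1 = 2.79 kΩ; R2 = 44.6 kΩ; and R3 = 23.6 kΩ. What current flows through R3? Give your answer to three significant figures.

Parallel bank: R_p = 1/(1/2.79 + 1/44.6 + 1/23.6) = 2.363 kΩ.
V_A = 38.2 × 2.363/4.663 = 19.36 mV.
Branch current I = V_A/R3 = 19.36/23.6 = 0.8202 µA.

I ≈ 0.820 µA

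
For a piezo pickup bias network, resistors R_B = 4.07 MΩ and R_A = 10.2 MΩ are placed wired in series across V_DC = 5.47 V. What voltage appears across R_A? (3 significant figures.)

V ≈ 3.91 V

Total series resistance ΣR = 4.07 + 10.2 = 14.27 MΩ.
Voltage divider: V = V_DC · (10.20 / 14.27) = 5.47 × 0.7148 = 3.910 V.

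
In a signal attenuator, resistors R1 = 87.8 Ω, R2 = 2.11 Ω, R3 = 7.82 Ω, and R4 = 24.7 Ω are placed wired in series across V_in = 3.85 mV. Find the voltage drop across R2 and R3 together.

Total series resistance ΣR = 87.8 + 2.11 + 7.82 + 24.7 = 122.4 Ω.
R_{R2..R3} = 2.11 + 7.82 = 9.930 Ω.
V = V_in · R/ΣR = 3.85 × 0.08111 = 0.3123 mV.

V ≈ 0.312 mV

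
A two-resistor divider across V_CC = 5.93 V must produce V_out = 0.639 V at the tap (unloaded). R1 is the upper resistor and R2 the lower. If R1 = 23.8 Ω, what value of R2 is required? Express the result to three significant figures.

R2 ≈ 2.87 Ω

The divider ratio is R2/(R1+R2) = 0.639/5.93 = 0.1078.
Rearranging, R2 = R1·k/(1−k) = 23.8 × 0.1208 = 2.874 Ω.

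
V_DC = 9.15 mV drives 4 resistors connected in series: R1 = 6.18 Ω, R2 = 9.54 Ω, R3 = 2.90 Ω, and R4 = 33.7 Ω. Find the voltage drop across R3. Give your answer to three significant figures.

Series total: ΣR = 6.18 + 9.54 + 2.90 + 33.7 = 52.32 Ω.
Voltage divider: V = V_DC · (2.900 / 52.32) = 9.15 × 0.05543 = 0.5072 mV.

V ≈ 0.507 mV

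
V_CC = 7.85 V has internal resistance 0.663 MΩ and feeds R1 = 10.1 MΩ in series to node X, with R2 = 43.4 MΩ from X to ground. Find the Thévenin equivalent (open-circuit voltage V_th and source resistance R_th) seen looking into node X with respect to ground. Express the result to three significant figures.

R1' = 0.663 + 10.1 = 10.76 MΩ (source resistance + R1).
V_th is the unloaded tap voltage: V_CC · R2/(R1'+R2) = 7.85 × 0.8013 = 6.290 V.
With V_CC suppressed (replaced by a short), R_th = R1' ‖ R2 = (10.76 × 43.4)/(10.76 + 43.4) = 8.624 MΩ.

V_th ≈ 6.29 V, R_th ≈ 8.62 MΩ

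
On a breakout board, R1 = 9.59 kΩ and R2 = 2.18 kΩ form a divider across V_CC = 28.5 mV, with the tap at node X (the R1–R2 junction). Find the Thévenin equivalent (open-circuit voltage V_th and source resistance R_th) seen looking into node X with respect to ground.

V_th ≈ 5.28 mV, R_th ≈ 1.78 kΩ

Open-circuit (no load on X): V_th = V_CC · R2/(R1 + R2) = 28.5 × 2.18/(9.590 + 2.18) = 5.279 mV.
Zeroing V_CC shorts the top of R1 to ground, so R_th = R1 ‖ R2 = 1.776 kΩ.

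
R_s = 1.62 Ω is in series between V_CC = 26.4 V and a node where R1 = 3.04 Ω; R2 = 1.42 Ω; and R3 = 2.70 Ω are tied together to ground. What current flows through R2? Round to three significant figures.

Equivalent of the parallel group: R_p = 0.7125 Ω.
Node voltage V_A = V_CC · R_p/(R_s + R_p) = 26.4 × 0.3055 = 8.064 V.
I(R2) = V_A / R2 = 8.064/1.42 = 5.679 A.

I ≈ 5.68 A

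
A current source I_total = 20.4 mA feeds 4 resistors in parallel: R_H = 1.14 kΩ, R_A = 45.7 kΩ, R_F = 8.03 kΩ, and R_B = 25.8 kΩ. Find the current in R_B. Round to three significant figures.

I ≈ 0.744 mA

Conductances: ΣG = 1/1.14 + 1/45.7 + 1/8.03 + 1/25.8 = 1.062 (1/kΩ).
By the current-divider rule, I = I_total · G_k/ΣG = 20.4 × 0.03648 = 0.7443 mA.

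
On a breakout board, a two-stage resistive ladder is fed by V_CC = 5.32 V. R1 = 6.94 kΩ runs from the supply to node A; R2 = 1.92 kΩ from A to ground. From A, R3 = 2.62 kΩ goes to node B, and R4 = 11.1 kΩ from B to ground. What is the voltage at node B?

V_B ≈ 0.841 V

Node A sees R2 in parallel with the series input of stage 2, R3 + R4 = 13.72 kΩ.
R2 ‖ (R3+R4) = 1.684 kΩ.
V_A = 5.32 × 1.684/(6.94 + 1.684) = 1.039 V.
Stage 2 is unloaded, so V_B = V_A · R4/(R3+R4) = 1.039 × 11.1/13.72 = 0.8406 V.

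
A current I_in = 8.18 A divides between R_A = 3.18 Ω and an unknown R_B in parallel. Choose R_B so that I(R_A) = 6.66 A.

R_B ≈ 13.9 Ω

In a two-way split, I_A/I_in = R_B/(R_A + R_B).
6.66/8.18 = R_B/(R_A + R_B) → R_B = R_A · (0.8142)/(1 − 0.8142) = 3.18 × 4.382 = 13.93 Ω.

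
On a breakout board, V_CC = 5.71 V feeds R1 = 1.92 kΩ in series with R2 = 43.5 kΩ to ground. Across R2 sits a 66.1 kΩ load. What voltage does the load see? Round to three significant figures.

V_out ≈ 5.32 V

The load sits in parallel with R2, giving an effective lower resistance R2' = R2·R_L/(R2+R_L) = 26.23 kΩ.
Then V_out = V_CC · R2'/(R1 + R2') = 5.71 × 26.23/28.15 = 5.321 V.
(Unloaded it would be 5.47 V; the load pulls it down.)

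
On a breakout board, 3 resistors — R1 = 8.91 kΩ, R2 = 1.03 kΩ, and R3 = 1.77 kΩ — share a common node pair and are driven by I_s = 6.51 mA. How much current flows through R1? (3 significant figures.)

Conductances: ΣG = 1/8.91 + 1/1.03 + 1/1.77 = 1.648 (1/kΩ).
R1 takes the fraction G_k/ΣG = 0.1122/1.648 = 0.06810, so I = 6.51 × 0.06810 = 0.4433 mA.

I ≈ 0.443 mA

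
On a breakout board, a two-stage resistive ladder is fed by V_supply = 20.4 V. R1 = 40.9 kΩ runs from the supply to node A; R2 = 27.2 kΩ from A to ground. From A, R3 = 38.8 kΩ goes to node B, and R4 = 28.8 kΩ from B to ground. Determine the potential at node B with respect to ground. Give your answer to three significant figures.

Looking into the second stage from A: R3 + R4 = 67.60 kΩ appears in parallel with R2.
Effective lower resistance at A: R2 ‖ 67.60 = 19.40 kΩ.
V_A = 20.4 × 19.40/(40.9 + 19.40) = 6.562 V.
V_B = V_A × 0.4260 = 2.796 V.

V_B ≈ 2.80 V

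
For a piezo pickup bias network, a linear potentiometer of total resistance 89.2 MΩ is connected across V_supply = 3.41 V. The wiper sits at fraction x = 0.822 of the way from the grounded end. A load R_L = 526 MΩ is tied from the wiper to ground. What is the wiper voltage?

V_out ≈ 2.74 V

The pot divides into 15.88 MΩ above the wiper and 73.32 MΩ below.
Lower segment in parallel with the load: 73.32 ‖ 526 = 64.35 MΩ.
V_out = 3.41 × 64.35/(15.88 + 64.35) = 2.735 V.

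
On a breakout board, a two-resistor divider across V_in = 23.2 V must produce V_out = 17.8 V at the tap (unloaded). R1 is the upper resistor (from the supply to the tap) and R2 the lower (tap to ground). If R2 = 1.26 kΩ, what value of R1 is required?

V_out/V_in = R2/(R1+R2) = 0.7672.
R1 = R2·(1/k − 1) = 1.26 × 0.3034 = 0.3822 kΩ.

R1 ≈ 0.382 kΩ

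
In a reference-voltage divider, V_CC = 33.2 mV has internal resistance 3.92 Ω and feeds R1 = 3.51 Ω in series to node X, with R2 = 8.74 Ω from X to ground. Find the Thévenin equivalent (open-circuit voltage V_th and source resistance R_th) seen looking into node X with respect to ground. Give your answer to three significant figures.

V_th ≈ 17.9 mV, R_th ≈ 4.02 Ω

R1' = 3.92 + 3.51 = 7.430 Ω (source resistance + R1).
Open-circuit (no load on X): V_th = V_CC · R2/(R1' + R2) = 33.2 × 8.74/(7.430 + 8.74) = 17.94 mV.
With V_CC suppressed (replaced by a short), R_th = R1' ‖ R2 = (7.430 × 8.74)/(7.430 + 8.74) = 4.016 Ω.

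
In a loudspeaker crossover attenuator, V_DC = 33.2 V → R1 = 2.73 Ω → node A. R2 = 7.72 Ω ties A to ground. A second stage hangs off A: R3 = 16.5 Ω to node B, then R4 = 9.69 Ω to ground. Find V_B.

Node A sees R2 in parallel with the series input of stage 2, R3 + R4 = 26.19 Ω.
R2 ‖ (R3+R4) = 5.962 Ω.
First divider: V_A = V_DC · 5.962/(2.73 + 5.962) = 22.77 V.
Then the unloaded second divider: V_B = V_A × R4/(R3+R4) = 22.77 × 0.3700 = 8.426 V.

V_B ≈ 8.43 V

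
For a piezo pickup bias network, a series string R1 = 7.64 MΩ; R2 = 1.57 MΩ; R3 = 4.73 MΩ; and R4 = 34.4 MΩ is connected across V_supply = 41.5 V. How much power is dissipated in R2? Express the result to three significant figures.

The common current is I = 41.5/48.34 = 0.8585 µA.
P = I²R = 0.7370 × 1.57 = 1.157 µW.

P ≈ 1.16 µW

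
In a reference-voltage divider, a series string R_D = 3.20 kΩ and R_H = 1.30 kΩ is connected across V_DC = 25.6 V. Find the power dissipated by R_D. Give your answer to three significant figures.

P ≈ 104 mW

The common current is I = 25.6/4.500 = 5.689 mA.
P = I²R = 32.36 × 3.20 = 103.6 mW.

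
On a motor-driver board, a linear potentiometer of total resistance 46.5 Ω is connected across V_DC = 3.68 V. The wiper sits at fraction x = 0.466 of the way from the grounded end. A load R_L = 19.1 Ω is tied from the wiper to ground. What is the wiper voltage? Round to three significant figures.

The pot divides into 24.83 Ω above the wiper and 21.67 Ω below.
Lower segment in parallel with the load: 21.67 ‖ 19.1 = 10.15 Ω.
Then V_out = V_DC · 10.15/(24.83 + 10.15) = 1.068 V.
(Unloaded: V_out = x·V_DC = 1.71 V.)

V_out ≈ 1.07 V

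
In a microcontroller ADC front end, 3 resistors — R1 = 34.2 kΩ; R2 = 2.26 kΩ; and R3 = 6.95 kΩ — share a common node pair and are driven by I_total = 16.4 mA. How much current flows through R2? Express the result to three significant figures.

Total conductance ΣG = 1/34.2 + 1/2.26 + 1/6.95 = 0.6156 (units of 1/kΩ).
By the current-divider rule, I = I_total · G_k/ΣG = 16.4 × 0.7188 = 11.79 mA.

I ≈ 11.8 mA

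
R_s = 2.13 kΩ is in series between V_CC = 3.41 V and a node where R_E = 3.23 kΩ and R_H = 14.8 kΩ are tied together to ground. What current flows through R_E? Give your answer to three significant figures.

I ≈ 0.585 mA

Equivalent of the parallel group: R_p = 2.651 kΩ.
V_A = 3.41 × 2.651/4.781 = 1.891 V.
I(R_E) = V_A / R_E = 1.891/3.23 = 0.5854 mA.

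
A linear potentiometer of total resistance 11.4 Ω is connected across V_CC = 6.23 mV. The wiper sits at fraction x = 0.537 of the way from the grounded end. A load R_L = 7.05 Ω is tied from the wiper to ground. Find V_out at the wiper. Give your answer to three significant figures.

Split the track: R_lower = x·R_p = 6.122 Ω, R_upper = (1−x)·R_p = 5.278 Ω.
R_L loads the lower segment: effective lower R = 3.277 Ω.
Then V_out = V_CC · 3.277/(5.278 + 3.277) = 2.386 mV.

V_out ≈ 2.39 mV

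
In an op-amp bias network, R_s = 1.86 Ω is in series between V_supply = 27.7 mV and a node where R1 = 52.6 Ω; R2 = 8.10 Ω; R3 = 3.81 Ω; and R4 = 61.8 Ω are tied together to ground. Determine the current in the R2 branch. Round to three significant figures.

I ≈ 1.92 mA

Combine the parallel branches: R_p = (1/52.6 + 1/8.10 + 1/3.81 + 1/61.8)⁻¹ = 2.375 Ω.
Node voltage V_A = V_supply · R_p/(R_s + R_p) = 27.7 × 0.5608 = 15.53 mV.
Branch current I = V_A/R2 = 15.53/8.10 = 1.918 mA.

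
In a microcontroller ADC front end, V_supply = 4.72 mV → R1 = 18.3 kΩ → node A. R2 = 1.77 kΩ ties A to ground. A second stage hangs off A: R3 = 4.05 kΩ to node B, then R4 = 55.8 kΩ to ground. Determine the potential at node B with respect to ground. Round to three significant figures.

V_B ≈ 0.378 mV

Looking into the second stage from A: R3 + R4 = 59.85 kΩ appears in parallel with R2.
Effective lower resistance at A: R2 ‖ 59.85 = 1.719 kΩ.
So V_A = 4.72 × 0.08588 = 0.4053 mV.
Then the unloaded second divider: V_B = V_A × R4/(R3+R4) = 0.4053 × 0.9323 = 0.3779 mV.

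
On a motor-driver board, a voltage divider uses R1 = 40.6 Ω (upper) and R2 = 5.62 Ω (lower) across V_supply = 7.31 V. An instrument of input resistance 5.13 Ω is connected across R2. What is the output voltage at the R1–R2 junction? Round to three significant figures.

V_out ≈ 0.453 V

The load sits in parallel with R2, giving an effective lower resistance R2' = R2·R_L/(R2+R_L) = 2.682 Ω.
Then V_out = V_supply · R2'/(R1 + R2') = 7.31 × 2.682/43.28 = 0.4530 V.
(Unloaded it would be 0.889 V; the load pulls it down.)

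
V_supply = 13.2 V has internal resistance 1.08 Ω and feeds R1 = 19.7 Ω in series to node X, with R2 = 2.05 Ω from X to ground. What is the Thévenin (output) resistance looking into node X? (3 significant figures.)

R_th ≈ 1.87 Ω

R1' = 1.08 + 19.7 = 20.78 Ω (source resistance + R1).
Looking into X with the source shorted: R_th = R1'·R2/(R1'+R2) = 20.78 × 2.05/22.83 = 1.866 Ω.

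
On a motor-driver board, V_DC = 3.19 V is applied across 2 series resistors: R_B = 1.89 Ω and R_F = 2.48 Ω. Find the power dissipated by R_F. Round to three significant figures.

P ≈ 1.32 W

Series current I = V_DC/ΣR = 3.19/4.370 = 0.7300 A.
P = I²R = 0.5329 × 2.48 = 1.322 W.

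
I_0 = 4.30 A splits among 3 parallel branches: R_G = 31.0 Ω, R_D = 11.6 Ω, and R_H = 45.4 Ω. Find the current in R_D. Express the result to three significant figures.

I ≈ 2.64 A

ΣG = 1/31.0 + 1/11.6 + 1/45.4 = 0.1405.
By the current-divider rule, I = I_0 · G_k/ΣG = 4.30 × 0.6136 = 2.639 A.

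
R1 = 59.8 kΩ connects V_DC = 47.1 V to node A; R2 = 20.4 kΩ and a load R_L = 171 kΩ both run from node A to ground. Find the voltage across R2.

V_out ≈ 11.0 V

R2 ‖ R_L = (20.4 × 171)/(20.4 + 171) = 18.23 kΩ.
Now apply the divider: V_out = 47.1 × 0.2336 = 11.00 V.
(Unloaded it would be 12.0 V; the load pulls it down.)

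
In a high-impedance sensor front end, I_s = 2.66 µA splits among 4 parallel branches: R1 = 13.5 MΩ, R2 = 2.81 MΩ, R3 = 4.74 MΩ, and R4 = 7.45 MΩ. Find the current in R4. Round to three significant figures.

I ≈ 0.461 µA

Conductances: ΣG = 1/13.5 + 1/2.81 + 1/4.74 + 1/7.45 = 0.7751 (1/MΩ).
R4 takes the fraction G_k/ΣG = 0.1342/0.7751 = 0.1732, so I = 2.66 × 0.1732 = 0.4606 µA.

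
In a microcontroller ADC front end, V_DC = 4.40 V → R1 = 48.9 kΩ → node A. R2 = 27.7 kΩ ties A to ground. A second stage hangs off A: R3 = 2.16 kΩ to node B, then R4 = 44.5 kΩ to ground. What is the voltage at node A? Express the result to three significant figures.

Looking into the second stage from A: R3 + R4 = 46.66 kΩ appears in parallel with R2.
R2 ‖ (R3+R4) = 17.38 kΩ.
So V_A = 4.40 × 0.2622 = 1.154 V.

V_A ≈ 1.15 V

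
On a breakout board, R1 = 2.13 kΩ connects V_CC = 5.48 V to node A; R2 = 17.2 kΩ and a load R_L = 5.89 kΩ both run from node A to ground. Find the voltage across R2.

V_out ≈ 3.69 V

The load sits in parallel with R2, giving an effective lower resistance R2' = R2·R_L/(R2+R_L) = 4.388 kΩ.
Now apply the divider: V_out = 5.48 × 0.6732 = 3.689 V.
(Unloaded it would be 4.88 V; the load pulls it down.)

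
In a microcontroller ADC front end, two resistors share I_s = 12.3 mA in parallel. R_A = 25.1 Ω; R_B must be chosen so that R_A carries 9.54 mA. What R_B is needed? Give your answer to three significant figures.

R_B ≈ 86.8 Ω

In a two-way split, I_A/I_s = R_B/(R_A + R_B).
With f = 0.7756, R_B = R_A · f/(1−f) = 25.1 × 3.457 = 86.76 Ω.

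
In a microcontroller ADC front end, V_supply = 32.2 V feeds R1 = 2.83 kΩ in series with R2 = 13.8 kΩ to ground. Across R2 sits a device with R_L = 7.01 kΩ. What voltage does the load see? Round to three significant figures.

V_out ≈ 20.0 V

The load sits in parallel with R2, giving an effective lower resistance R2' = R2·R_L/(R2+R_L) = 4.649 kΩ.
Now apply the divider: V_out = 32.2 × 0.6216 = 20.02 V.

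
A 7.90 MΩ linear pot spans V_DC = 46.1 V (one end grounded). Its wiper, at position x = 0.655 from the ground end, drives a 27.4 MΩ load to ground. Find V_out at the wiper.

V_out ≈ 28.3 V

The pot divides into 2.725 MΩ above the wiper and 5.175 MΩ below.
R_L loads the lower segment: effective lower R = 4.353 MΩ.
Then V_out = V_DC · 4.353/(2.725 + 4.353) = 28.35 V.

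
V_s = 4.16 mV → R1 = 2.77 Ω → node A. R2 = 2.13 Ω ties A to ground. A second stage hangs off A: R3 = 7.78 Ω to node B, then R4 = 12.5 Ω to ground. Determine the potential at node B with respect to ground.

V_B ≈ 1.05 mV

Looking into the second stage from A: R3 + R4 = 20.28 Ω appears in parallel with R2.
Effective lower resistance at A: R2 ‖ 20.28 = 1.928 Ω.
V_A = 4.16 × 1.928/(2.77 + 1.928) = 1.707 mV.
Stage 2 is unloaded, so V_B = V_A · R4/(R3+R4) = 1.707 × 12.5/20.28 = 1.052 mV.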